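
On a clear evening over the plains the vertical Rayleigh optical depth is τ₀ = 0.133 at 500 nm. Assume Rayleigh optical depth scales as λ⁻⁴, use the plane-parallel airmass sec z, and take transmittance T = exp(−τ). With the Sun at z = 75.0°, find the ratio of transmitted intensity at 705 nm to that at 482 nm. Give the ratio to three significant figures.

Airmass: sec 75.0° = 3.8637.
τ(705 nm) = 0.133 × (500/705)⁴ × 3.8637 = 0.133 × 0.2530 × 3.8637 = 0.1300.
τ(482 nm) = 0.133 × (500/482)⁴ × 3.8637 = 0.133 × 1.1580 × 3.8637 = 0.5950.
T(705)/T(482) = exp(τ_B − τ_A) = exp(0.4650) = 1.5921.

1.59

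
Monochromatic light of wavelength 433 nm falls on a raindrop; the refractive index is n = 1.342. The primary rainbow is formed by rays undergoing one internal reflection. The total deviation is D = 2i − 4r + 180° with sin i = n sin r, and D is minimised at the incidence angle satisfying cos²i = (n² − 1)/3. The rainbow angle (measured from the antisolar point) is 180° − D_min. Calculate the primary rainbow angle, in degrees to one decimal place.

cos²i = (1.80096 − 1)/3 = 0.26699; i = arccos(0.51671) = 58.888°.
sin r = sin 58.888°/1.342 = 0.63797; r = 39.641°.
D_min = 2·58.888° − 4·39.641° + 180° = 139.213°.
Rainbow angle = 180° − D_min = 40.787°.

40.8°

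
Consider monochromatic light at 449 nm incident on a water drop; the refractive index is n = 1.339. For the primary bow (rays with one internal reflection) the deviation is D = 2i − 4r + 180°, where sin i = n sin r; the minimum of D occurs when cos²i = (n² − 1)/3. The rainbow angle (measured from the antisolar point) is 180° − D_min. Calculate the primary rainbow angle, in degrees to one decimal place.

cos²i = (1.79292 − 1)/3 = 0.26431; i = arccos(0.51411) = 59.062°.
sin r = sin 59.062°/1.339 = 0.64057; r = 39.834°.
D_min = 2·59.062° − 4·39.834° + 180° = 138.786°.
Rainbow angle = 180° − D_min = 41.214°.

41.2°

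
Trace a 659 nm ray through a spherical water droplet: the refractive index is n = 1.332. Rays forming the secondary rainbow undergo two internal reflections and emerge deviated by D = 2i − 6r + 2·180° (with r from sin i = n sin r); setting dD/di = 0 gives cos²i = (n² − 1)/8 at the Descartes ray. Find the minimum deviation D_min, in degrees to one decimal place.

230.6°

cos²i = (1.77422 − 1)/8 = 0.09678; i = arccos(0.31109) = 71.875°.
sin r = sin 71.875°/1.332 = 0.71350; r = 45.520°.
D_min = 2·71.875° − 6·45.520° + 360° = 230.628°.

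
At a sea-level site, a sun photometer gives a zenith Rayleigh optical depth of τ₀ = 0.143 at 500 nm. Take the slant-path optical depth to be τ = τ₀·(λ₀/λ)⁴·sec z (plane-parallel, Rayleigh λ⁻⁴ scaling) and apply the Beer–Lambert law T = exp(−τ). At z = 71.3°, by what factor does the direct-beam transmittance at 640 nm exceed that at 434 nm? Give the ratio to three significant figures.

1.86

Airmass: sec 71.3° = 3.1190.
τ(640 nm) = 0.143 × (500/640)⁴ × 3.1190 = 0.143 × 0.3725 × 3.1190 = 0.1662.
τ(434 nm) = 0.143 × (500/434)⁴ × 3.1190 = 0.143 × 1.7617 × 3.1190 = 0.7857.
T(640)/T(434) = exp(τ_B − τ_A) = exp(0.6196) = 1.8581.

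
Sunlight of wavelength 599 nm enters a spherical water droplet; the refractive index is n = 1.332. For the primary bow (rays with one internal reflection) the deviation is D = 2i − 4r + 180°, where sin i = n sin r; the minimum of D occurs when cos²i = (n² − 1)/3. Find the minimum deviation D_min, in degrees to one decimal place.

137.8°

cos²i = (1.77422 − 1)/3 = 0.25807; i = arccos(0.50801) = 59.469°.
sin r = sin 59.469°/1.332 = 0.64666; r = 40.290°.
D_min = 2·59.469° − 4·40.290° + 180° = 137.776°.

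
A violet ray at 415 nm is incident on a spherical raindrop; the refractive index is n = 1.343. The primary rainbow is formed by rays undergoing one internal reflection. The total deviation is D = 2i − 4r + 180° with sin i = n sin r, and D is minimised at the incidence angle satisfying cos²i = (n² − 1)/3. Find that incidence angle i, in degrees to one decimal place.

cos²i = (1.343² − 1)/3 = (1.80365 − 1)/3 = 0.26788.
cos i = 0.51757, so i = 58.830°.

58.8°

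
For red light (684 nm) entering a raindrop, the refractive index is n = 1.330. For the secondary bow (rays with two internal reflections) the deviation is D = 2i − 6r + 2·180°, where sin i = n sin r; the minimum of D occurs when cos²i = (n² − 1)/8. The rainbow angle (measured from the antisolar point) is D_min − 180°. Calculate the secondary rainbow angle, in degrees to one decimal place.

cos²i = (1.76890 − 1)/8 = 0.09611; i = arccos(0.31002) = 71.940°.
sin r = sin 71.940°/1.330 = 0.71483; r = 45.630°.
D_min = 2·71.940° − 6·45.630° + 360° = 230.101°.
Rainbow angle = D_min − 180° = 50.101°.

50.1°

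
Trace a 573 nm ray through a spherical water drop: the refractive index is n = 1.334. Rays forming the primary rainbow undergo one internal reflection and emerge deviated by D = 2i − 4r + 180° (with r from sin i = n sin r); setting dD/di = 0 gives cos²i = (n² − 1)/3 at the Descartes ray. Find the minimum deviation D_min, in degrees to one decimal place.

cos²i = (1.77956 − 1)/3 = 0.25985; i = arccos(0.50976) = 59.352°.
sin r = sin 59.352°/1.334 = 0.64492; r = 40.159°.
D_min = 2·59.352° − 4·40.159° + 180° = 138.067°.

138.1°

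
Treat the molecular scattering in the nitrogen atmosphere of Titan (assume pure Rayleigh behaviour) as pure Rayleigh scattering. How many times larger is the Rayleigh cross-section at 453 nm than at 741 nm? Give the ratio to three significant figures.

7.16

Rayleigh scattering ∝ λ⁻⁴, so the ratio of coefficients is the inverse fourth power of the wavelength ratio.
σ(453)/σ(741) = (741/453)⁴ = (1.6358)⁴ = 7.159.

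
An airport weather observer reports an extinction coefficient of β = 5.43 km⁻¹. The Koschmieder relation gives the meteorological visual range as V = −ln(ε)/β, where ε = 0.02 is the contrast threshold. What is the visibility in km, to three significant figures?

V = −ln(0.02) / 5.43 = 3.912 / 5.43 = 0.7204 km.

0.720 km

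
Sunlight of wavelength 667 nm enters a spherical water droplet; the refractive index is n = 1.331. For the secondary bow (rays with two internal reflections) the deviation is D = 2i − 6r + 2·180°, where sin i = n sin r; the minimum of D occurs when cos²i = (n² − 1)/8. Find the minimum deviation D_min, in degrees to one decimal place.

230.4°

cos²i = (1.77156 − 1)/8 = 0.09645; i = arccos(0.31056) = 71.907°.
sin r = sin 71.907°/1.331 = 0.71417; r = 45.575°.
D_min = 2·71.907° − 6·45.575° + 360° = 230.365°.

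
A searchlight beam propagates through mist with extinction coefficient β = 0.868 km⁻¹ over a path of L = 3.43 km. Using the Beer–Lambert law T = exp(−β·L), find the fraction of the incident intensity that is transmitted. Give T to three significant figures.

0.0509

τ = β·L = 0.868 × 3.43 = 2.9772.
T = exp(−2.9772) = 0.0509.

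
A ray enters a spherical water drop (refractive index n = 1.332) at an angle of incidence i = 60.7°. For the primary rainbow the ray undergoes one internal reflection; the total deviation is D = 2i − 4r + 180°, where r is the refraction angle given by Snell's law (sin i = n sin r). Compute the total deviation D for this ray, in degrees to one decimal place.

137.8°

sin r = sin 60.7° / 1.332 = 0.8721/1.332 = 0.6547; r = 40.90°.
D = 2·60.7° − 4·40.90° + 180° = 121.40° − 163.59° + 180° = 137.81°.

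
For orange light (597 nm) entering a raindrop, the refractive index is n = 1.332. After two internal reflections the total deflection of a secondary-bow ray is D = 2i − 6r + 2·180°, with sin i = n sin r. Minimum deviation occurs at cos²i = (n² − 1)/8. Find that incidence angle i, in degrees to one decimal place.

cos²i = (1.332² − 1)/8 = (1.77422 − 1)/8 = 0.09678.
cos i = 0.31109, so i = 71.875°.

71.9°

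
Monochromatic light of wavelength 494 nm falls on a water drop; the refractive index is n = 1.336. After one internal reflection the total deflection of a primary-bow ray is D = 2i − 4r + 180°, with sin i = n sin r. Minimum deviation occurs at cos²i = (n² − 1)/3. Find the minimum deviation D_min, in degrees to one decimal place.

cos²i = (1.78490 − 1)/3 = 0.26163; i = arccos(0.51150) = 59.236°.
sin r = sin 59.236°/1.336 = 0.64318; r = 40.029°.
D_min = 2·59.236° − 4·40.029° + 180° = 138.356°.

138.4°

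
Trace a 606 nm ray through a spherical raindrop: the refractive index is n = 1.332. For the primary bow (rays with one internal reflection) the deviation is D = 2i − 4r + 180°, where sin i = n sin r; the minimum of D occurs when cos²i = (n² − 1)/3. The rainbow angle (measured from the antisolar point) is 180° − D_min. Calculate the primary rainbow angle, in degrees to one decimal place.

42.2°

cos²i = (1.77422 − 1)/3 = 0.25807; i = arccos(0.50801) = 59.469°.
sin r = sin 59.469°/1.332 = 0.64666; r = 40.290°.
D_min = 2·59.469° − 4·40.290° + 180° = 137.776°.
Rainbow angle = 180° − D_min = 42.224°.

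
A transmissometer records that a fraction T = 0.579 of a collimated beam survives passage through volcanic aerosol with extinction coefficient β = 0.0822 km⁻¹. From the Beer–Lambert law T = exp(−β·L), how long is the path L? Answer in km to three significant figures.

6.65 km

Beer–Lambert: T = exp(−βL) ⇒ L = −ln(T)/β = −ln(0.579)/0.0822 = 0.5465/0.0822 = 6.648 km.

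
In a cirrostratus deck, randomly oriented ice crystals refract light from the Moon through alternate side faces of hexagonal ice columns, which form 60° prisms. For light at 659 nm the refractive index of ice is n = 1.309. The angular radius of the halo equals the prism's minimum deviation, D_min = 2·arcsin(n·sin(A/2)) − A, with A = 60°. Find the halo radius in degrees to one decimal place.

n·sin(A/2) = 1.309 × sin 30° = 1.309 × 0.5000 = 0.6545.
D_min = 2·arcsin(0.6545) − 60° = 2 × 40.882° − 60° = 21.763°.

21.8°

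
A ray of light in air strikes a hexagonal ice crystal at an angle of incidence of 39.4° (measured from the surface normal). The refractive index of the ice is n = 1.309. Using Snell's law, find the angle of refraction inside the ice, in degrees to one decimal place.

Snell: sin θ_r = sin θ_i / n = sin 39.4° / 1.309 = 0.6347 / 1.309 = 0.4849.
θ_r = arcsin(0.4849) = 29.01°.

29.0°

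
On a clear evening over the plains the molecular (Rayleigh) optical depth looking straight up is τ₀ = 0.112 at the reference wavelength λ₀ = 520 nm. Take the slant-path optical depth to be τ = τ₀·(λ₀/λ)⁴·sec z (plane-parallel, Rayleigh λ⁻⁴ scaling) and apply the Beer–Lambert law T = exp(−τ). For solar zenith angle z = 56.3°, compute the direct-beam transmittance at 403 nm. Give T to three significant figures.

sec 56.3° = 1.8023.
τ = 0.112 × (520/403)⁴ × 1.8023 = 0.112 × 2.7720 × 1.8023 = 0.5596.
T = exp(−0.5596) = 0.5715.

0.571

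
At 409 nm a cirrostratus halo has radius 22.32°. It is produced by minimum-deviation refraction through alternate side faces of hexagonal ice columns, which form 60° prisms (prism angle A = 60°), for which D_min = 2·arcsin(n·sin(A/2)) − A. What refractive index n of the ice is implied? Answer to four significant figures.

1.316

Rearranging: n = sin((D_min + A)/2) / sin(A/2).
(D_min + A)/2 = (22.32° + 60°)/2 = 41.160°.
n = sin 41.160° / sin 30° = 0.6582 / 0.5000 = 1.3163.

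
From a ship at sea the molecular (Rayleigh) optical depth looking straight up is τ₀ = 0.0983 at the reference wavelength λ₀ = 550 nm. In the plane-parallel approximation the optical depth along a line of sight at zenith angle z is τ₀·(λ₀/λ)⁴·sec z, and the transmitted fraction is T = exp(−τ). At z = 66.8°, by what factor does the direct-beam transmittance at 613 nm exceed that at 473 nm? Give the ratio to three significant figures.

Airmass: sec 66.8° = 2.5384.
τ(613 nm) = 0.0983 × (550/613)⁴ × 2.5384 = 0.0983 × 0.6481 × 2.5384 = 0.1617.
τ(473 nm) = 0.0983 × (550/473)⁴ × 2.5384 = 0.0983 × 1.8281 × 2.5384 = 0.4562.
T(613)/T(473) = exp(τ_B − τ_A) = exp(0.2945) = 1.3424.

1.34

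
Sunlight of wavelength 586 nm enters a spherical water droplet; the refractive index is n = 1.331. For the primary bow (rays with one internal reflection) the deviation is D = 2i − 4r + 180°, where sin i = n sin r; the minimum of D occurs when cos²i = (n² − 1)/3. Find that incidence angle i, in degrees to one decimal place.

59.5°

cos²i = (1.331² − 1)/3 = (1.77156 − 1)/3 = 0.25719.
cos i = 0.50714, so i = 59.527°.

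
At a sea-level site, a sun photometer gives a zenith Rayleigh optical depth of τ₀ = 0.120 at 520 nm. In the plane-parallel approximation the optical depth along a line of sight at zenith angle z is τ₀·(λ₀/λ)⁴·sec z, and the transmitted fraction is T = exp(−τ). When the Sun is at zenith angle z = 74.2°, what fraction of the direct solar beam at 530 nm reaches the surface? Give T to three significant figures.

sec 74.2° = 3.6727.
τ = 0.120 × (520/530)⁴ × 3.6727 = 0.120 × 0.9266 × 3.6727 = 0.4084.
T = exp(−0.4084) = 0.6647.

0.665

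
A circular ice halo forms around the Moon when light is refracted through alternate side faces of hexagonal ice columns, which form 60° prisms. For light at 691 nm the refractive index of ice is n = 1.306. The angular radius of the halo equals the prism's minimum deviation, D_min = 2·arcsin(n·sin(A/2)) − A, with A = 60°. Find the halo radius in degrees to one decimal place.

21.5°

n·sin(A/2) = 1.306 × sin 30° = 1.306 × 0.5000 = 0.6530.
D_min = 2·arcsin(0.6530) − 60° = 2 × 40.768° − 60° = 21.536°.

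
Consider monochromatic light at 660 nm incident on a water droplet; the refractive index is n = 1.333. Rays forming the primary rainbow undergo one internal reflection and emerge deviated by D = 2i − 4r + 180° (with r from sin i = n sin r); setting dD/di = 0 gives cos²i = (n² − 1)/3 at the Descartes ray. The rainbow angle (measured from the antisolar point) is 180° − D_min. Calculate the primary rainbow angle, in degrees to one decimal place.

42.1°

cos²i = (1.77689 − 1)/3 = 0.25896; i = arccos(0.50888) = 59.410°.
sin r = sin 59.410°/1.333 = 0.64579; r = 40.225°.
D_min = 2·59.410° − 4·40.225° + 180° = 137.922°.
Rainbow angle = 180° − D_min = 42.078°.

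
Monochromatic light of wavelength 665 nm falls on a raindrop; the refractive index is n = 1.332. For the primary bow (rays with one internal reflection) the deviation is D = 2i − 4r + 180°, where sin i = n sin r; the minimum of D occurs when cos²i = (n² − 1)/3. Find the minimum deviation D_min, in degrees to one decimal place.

137.8°

cos²i = (1.77422 − 1)/3 = 0.25807; i = arccos(0.50801) = 59.469°.
sin r = sin 59.469°/1.332 = 0.64666; r = 40.290°.
D_min = 2·59.469° − 4·40.290° + 180° = 137.776°.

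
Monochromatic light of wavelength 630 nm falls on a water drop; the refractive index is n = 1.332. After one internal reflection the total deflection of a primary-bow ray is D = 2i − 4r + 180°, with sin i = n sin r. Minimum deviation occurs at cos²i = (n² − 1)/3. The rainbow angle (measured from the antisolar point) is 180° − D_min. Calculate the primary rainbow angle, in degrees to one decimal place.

42.2°

cos²i = (1.77422 − 1)/3 = 0.25807; i = arccos(0.50801) = 59.469°.
sin r = sin 59.469°/1.332 = 0.64666; r = 40.290°.
D_min = 2·59.469° − 4·40.290° + 180° = 137.776°.
Rainbow angle = 180° − D_min = 42.224°.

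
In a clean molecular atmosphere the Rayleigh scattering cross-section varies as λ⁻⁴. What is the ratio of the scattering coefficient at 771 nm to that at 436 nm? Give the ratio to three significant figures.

0.102

Rayleigh scattering ∝ λ⁻⁴, so the ratio of coefficients is the inverse fourth power of the wavelength ratio.
σ(771)/σ(436) = (436/771)⁴ = (0.5655)⁴ = 0.1023.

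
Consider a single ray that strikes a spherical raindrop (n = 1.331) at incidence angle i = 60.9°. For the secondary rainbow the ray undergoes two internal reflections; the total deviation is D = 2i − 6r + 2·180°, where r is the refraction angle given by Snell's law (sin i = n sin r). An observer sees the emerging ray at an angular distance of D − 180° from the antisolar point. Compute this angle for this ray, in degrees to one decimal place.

55.6°

sin r = sin 60.9° / 1.331 = 0.8738/1.331 = 0.6565; r = 41.03°.
D = 2·60.9° − 6·41.03° + 2·180° = 121.80° − 246.19° + 360° = 235.61°.
Angle from antisolar point = D − 180° = 55.61°.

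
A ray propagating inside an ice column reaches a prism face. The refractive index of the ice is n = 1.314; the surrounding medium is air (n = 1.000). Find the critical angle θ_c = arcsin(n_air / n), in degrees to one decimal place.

sin θ_c = n_air / n = 1.000 / 1.314 = 0.7610.
θ_c = arcsin(0.7610) = 49.56°.

49.6°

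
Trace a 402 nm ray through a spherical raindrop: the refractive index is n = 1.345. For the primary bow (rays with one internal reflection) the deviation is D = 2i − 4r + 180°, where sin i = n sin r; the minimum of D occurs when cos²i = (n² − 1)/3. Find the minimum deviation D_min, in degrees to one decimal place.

139.6°

cos²i = (1.80902 − 1)/3 = 0.26967; i = arccos(0.51930) = 58.715°.
sin r = sin 58.715°/1.345 = 0.63538; r = 39.448°.
D_min = 2·58.715° − 4·39.448° + 180° = 139.635°.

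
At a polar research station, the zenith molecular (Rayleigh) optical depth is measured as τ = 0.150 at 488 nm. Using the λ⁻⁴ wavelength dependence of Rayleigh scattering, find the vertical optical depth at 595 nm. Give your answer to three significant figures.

τ(595 nm) = τ(488 nm) × (488/595)⁴ = 0.150 × (0.8202)⁴ = 0.150 × 0.4525 = 0.0679.

0.0679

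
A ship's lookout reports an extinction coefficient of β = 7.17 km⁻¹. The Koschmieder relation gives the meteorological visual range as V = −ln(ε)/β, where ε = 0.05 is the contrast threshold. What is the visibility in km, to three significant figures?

V = −ln(0.05) / 7.17 = 2.996 / 7.17 = 0.4178 km.

0.418 km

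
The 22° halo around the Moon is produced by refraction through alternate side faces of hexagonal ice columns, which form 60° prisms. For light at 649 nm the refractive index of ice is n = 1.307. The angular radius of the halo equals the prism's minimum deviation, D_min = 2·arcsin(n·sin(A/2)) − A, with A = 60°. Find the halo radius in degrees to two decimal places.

21.61°

n·sin(A/2) = 1.307 × sin 30° = 1.307 × 0.5000 = 0.6535.
D_min = 2·arcsin(0.6535) − 60° = 2 × 40.806° − 60° = 21.612°.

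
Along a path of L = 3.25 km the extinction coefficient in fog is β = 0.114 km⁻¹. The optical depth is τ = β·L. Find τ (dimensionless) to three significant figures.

0.370

τ = β·L = 0.114 × 3.25 = 0.3705.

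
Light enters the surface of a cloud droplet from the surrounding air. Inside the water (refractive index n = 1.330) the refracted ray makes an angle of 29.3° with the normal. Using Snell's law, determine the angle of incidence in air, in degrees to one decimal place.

40.6°

Snell: sin θ_i = n · sin θ_r = 1.330 × sin 29.3° = 1.330 × 0.4894 = 0.6509.
θ_i = arcsin(0.6509) = 40.61°.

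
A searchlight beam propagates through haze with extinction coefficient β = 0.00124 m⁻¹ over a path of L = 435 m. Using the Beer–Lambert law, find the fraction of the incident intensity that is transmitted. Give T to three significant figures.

τ = β·L = 0.00124 × 435 = 0.5394.
T = exp(−0.5394) = 0.5831.

0.583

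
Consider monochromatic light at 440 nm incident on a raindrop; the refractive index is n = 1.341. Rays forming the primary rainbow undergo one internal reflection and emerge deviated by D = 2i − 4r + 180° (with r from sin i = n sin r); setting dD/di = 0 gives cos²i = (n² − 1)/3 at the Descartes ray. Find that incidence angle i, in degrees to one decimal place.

cos²i = (1.341² − 1)/3 = (1.79828 − 1)/3 = 0.26609.
cos i = 0.51584, so i = 58.946°.

58.9°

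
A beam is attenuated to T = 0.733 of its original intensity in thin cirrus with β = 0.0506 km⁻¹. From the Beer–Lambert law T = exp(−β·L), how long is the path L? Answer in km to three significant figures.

Beer–Lambert: T = exp(−βL) ⇒ L = −ln(T)/β = −ln(0.733)/0.0506 = 0.3106/0.0506 = 6.139 km.

6.14 km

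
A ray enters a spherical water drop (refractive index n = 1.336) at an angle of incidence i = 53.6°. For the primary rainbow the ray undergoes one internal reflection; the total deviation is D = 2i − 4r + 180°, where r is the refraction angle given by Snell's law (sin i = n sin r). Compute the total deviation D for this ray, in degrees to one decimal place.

sin r = sin 53.6° / 1.336 = 0.8049/1.336 = 0.6025; r = 37.05°.
D = 2·53.6° − 4·37.05° + 180° = 107.20° − 148.19° + 180° = 139.01°.

139.0°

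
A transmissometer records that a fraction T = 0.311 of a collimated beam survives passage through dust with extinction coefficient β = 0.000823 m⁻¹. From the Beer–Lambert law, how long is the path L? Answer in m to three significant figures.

1420 m

Beer–Lambert: T = exp(−βL) ⇒ L = −ln(T)/β = −ln(0.311)/0.000823 = 1.1680/0.000823 = 1419 m.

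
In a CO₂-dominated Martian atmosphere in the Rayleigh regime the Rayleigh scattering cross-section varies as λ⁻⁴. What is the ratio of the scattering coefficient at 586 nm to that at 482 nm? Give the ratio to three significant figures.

0.458

Rayleigh scattering ∝ λ⁻⁴, so the ratio of coefficients is the inverse fourth power of the wavelength ratio.
σ(586)/σ(482) = (482/586)⁴ = (0.8225)⁴ = 0.4577.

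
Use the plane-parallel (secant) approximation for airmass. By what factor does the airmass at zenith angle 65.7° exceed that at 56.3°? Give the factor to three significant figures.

X(65.7°)/X(56.3°) = sec 65.7° / sec 56.3° = cos 56.3° / cos 65.7° = 0.5548/0.4115 = 1.3483.

1.35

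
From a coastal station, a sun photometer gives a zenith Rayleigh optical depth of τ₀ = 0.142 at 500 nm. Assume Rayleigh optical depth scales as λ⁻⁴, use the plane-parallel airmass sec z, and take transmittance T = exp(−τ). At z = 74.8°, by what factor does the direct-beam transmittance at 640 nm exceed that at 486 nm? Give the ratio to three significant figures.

Airmass: sec 74.8° = 3.8140.
τ(640 nm) = 0.142 × (500/640)⁴ × 3.8140 = 0.142 × 0.3725 × 3.8140 = 0.2018.
τ(486 nm) = 0.142 × (500/486)⁴ × 3.8140 = 0.142 × 1.1203 × 3.8140 = 0.6067.
T(640)/T(486) = exp(τ_B − τ_A) = exp(0.4050) = 1.4993.

1.50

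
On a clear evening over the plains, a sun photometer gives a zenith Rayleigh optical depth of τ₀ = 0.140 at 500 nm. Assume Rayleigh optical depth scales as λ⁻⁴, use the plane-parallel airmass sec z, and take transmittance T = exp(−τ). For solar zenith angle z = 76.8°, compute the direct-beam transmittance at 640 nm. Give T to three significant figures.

0.796

sec 76.8° = 4.3792.
τ = 0.140 × (500/640)⁴ × 4.3792 = 0.140 × 0.3725 × 4.3792 = 0.2284.
T = exp(−0.2284) = 0.7958.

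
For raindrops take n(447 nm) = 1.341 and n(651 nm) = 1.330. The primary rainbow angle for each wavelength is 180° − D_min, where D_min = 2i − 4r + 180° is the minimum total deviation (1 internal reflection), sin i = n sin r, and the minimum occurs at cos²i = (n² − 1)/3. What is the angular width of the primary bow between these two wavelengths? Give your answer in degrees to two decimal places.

1.59°

At 447 nm (n = 1.341): cos²i = 0.26609 → i = 58.946°, r = 39.705°, D_min = 139.071°, rainbow angle = 40.929°.
At 651 nm (n = 1.330): cos²i = 0.25630 → i = 59.585°, r = 40.422°, D_min = 137.484°, rainbow angle = 42.516°.
Angular width = |40.929° − 42.516°| = 1.588°.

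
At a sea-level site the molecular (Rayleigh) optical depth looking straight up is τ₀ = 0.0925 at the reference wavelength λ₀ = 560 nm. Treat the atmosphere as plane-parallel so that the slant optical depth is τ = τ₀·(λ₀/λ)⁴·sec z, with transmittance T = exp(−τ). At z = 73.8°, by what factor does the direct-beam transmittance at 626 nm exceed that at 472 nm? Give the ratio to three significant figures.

1.56

Airmass: sec 73.8° = 3.5843.
τ(626 nm) = 0.0925 × (560/626)⁴ × 3.5843 = 0.0925 × 0.6404 × 3.5843 = 0.2123.
τ(472 nm) = 0.0925 × (560/472)⁴ × 3.5843 = 0.0925 × 1.9815 × 3.5843 = 0.6570.
T(626)/T(472) = exp(τ_B − τ_A) = exp(0.4446) = 1.5599.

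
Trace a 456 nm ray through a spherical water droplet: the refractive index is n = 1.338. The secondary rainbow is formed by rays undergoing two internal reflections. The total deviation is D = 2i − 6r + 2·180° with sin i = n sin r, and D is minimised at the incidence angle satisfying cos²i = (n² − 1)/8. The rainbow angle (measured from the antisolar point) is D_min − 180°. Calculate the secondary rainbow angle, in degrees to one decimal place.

cos²i = (1.79024 − 1)/8 = 0.09878; i = arccos(0.31429) = 71.682°.
sin r = sin 71.682°/1.338 = 0.70951; r = 45.195°.
D_min = 2·71.682° − 6·45.195° + 360° = 232.193°.
Rainbow angle = D_min − 180° = 52.193°.

52.2°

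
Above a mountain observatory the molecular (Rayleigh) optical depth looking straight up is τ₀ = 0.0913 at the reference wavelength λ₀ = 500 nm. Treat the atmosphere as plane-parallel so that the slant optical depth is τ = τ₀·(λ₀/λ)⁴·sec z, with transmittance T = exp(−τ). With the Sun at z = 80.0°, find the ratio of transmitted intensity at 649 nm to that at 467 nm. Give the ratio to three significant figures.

Airmass: sec 80.0° = 5.7588.
τ(649 nm) = 0.0913 × (500/649)⁴ × 5.7588 = 0.0913 × 0.3523 × 5.7588 = 0.1852.
τ(467 nm) = 0.0913 × (500/467)⁴ × 5.7588 = 0.0913 × 1.3141 × 5.7588 = 0.6909.
T(649)/T(467) = exp(τ_B − τ_A) = exp(0.5057) = 1.6581.

1.66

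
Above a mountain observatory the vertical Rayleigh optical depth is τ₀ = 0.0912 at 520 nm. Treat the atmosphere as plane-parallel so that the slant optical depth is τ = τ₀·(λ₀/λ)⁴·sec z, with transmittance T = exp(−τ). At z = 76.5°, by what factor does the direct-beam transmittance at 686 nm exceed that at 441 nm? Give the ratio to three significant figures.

Airmass: sec 76.5° = 4.2837.
τ(686 nm) = 0.0912 × (520/686)⁴ × 4.2837 = 0.0912 × 0.3302 × 4.2837 = 0.1290.
τ(441 nm) = 0.0912 × (520/441)⁴ × 4.2837 = 0.0912 × 1.9331 × 4.2837 = 0.7552.
T(686)/T(441) = exp(τ_B − τ_A) = exp(0.6262) = 1.8705.

1.87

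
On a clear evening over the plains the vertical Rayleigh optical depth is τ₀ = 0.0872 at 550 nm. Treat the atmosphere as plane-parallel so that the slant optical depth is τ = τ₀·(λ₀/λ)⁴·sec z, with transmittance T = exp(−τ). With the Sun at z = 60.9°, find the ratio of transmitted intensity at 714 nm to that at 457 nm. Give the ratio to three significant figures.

Airmass: sec 60.9° = 2.0562.
τ(714 nm) = 0.0872 × (550/714)⁴ × 2.0562 = 0.0872 × 0.3521 × 2.0562 = 0.0631.
τ(457 nm) = 0.0872 × (550/457)⁴ × 2.0562 = 0.0872 × 2.0979 × 2.0562 = 0.3762.
T(714)/T(457) = exp(τ_B − τ_A) = exp(0.3130) = 1.3676.

1.37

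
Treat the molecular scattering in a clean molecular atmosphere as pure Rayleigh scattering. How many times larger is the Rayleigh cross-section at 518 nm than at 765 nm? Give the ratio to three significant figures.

Rayleigh scattering ∝ λ⁻⁴, so the ratio of coefficients is the inverse fourth power of the wavelength ratio.
σ(518)/σ(765) = (765/518)⁴ = (1.4768)⁴ = 4.757.

4.76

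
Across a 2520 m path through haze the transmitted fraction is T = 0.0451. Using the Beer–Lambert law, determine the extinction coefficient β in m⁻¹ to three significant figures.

Beer–Lambert: T = exp(−βL) ⇒ β = −ln(T)/L = −ln(0.0451)/2520 = 3.0989/2520 = 0.00123 m⁻¹.

0.00123 m⁻¹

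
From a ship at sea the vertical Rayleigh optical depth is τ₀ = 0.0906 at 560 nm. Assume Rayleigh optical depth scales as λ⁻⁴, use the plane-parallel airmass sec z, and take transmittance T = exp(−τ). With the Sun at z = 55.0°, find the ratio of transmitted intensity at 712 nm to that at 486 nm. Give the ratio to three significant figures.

1.24

Airmass: sec 55.0° = 1.7434.
τ(712 nm) = 0.0906 × (560/712)⁴ × 1.7434 = 0.0906 × 0.3827 × 1.7434 = 0.0604.
τ(486 nm) = 0.0906 × (560/486)⁴ × 1.7434 = 0.0906 × 1.7628 × 1.7434 = 0.2784.
T(712)/T(486) = exp(τ_B − τ_A) = exp(0.2180) = 1.2436.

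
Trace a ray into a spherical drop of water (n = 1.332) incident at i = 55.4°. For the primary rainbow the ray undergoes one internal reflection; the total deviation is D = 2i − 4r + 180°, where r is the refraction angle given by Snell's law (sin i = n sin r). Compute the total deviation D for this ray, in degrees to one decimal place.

138.1°

sin r = sin 55.4° / 1.332 = 0.8231/1.332 = 0.6180; r = 38.17°.
D = 2·55.4° − 4·38.17° + 180° = 110.80° − 152.67° + 180° = 138.13°.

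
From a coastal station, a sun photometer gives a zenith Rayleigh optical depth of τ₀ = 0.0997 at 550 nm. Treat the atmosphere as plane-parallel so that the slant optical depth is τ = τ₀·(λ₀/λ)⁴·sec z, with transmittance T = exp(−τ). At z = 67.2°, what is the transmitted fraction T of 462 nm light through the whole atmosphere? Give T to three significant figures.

0.596

sec 67.2° = 2.5805.
τ = 0.0997 × (550/462)⁴ × 2.5805 = 0.0997 × 2.0086 × 2.5805 = 0.5168.
T = exp(−0.5168) = 0.5964.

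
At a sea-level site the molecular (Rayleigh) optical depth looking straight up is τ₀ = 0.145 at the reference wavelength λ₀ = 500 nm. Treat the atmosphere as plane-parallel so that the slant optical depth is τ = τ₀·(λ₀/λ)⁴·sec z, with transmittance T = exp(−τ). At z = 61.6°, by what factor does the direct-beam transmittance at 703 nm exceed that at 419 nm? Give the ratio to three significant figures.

Airmass: sec 61.6° = 2.1025.
τ(703 nm) = 0.145 × (500/703)⁴ × 2.1025 = 0.145 × 0.2559 × 2.1025 = 0.0780.
τ(419 nm) = 0.145 × (500/419)⁴ × 2.1025 = 0.145 × 2.0278 × 2.1025 = 0.6182.
T(703)/T(419) = exp(τ_B − τ_A) = exp(0.5402) = 1.7163.

1.72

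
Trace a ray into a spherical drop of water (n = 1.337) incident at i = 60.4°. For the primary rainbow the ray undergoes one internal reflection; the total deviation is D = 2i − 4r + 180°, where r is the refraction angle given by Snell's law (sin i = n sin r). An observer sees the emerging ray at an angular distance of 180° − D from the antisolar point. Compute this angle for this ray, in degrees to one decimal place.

sin r = sin 60.4° / 1.337 = 0.8695/1.337 = 0.6503; r = 40.57°.
D = 2·60.4° − 4·40.57° + 180° = 120.80° − 162.27° + 180° = 138.53°.
Angle from antisolar point = 180° − D = 41.47°.

41.5°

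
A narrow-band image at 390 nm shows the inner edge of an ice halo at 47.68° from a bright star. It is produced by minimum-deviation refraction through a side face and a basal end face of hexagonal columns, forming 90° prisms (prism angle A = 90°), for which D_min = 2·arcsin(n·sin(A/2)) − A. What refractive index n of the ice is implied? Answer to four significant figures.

1.319

Rearranging: n = sin((D_min + A)/2) / sin(A/2).
(D_min + A)/2 = (47.68° + 90°)/2 = 68.840°.
n = sin 68.840° / sin 45° = 0.9326 / 0.7071 = 1.3189.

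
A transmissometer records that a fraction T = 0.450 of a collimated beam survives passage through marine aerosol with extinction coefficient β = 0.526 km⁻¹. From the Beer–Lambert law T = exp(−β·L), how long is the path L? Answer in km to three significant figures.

1.52 km

Beer–Lambert: T = exp(−βL) ⇒ L = −ln(T)/β = −ln(0.450)/0.526 = 0.7985/0.526 = 1.518 km.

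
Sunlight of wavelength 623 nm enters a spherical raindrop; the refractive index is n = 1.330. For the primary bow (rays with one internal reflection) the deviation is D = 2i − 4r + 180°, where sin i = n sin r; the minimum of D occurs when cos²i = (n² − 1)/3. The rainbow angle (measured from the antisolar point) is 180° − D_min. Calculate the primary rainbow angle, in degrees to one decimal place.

42.5°

cos²i = (1.76890 − 1)/3 = 0.25630; i = arccos(0.50626) = 59.585°.
sin r = sin 59.585°/1.330 = 0.64841; r = 40.422°.
D_min = 2·59.585° − 4·40.422° + 180° = 137.484°.
Rainbow angle = 180° − D_min = 42.516°.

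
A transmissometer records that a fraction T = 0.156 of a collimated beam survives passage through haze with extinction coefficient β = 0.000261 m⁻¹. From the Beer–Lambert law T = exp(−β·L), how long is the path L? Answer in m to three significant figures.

7120 m

Beer–Lambert: T = exp(−βL) ⇒ L = −ln(T)/β = −ln(0.156)/0.000261 = 1.8579/0.000261 = 7118 m.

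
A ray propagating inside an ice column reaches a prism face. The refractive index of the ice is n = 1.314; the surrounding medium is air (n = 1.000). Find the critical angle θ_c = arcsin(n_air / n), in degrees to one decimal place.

49.6°

sin θ_c = n_air / n = 1.000 / 1.314 = 0.7610.
θ_c = arcsin(0.7610) = 49.56°.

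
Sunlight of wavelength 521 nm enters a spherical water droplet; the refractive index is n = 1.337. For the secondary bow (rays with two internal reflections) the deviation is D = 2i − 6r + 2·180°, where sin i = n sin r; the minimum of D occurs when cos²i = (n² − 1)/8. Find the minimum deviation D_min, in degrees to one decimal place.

cos²i = (1.78757 − 1)/8 = 0.09845; i = arccos(0.31376) = 71.714°.
sin r = sin 71.714°/1.337 = 0.71017; r = 45.249°.
D_min = 2·71.714° − 6·45.249° + 360° = 231.934°.

231.9°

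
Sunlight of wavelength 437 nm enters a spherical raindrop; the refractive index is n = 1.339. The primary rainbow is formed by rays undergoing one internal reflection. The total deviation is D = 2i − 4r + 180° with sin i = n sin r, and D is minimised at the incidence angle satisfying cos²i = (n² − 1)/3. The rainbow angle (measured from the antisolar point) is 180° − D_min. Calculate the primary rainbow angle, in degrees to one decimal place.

41.2°

cos²i = (1.79292 − 1)/3 = 0.26431; i = arccos(0.51411) = 59.062°.
sin r = sin 59.062°/1.339 = 0.64057; r = 39.834°.
D_min = 2·59.062° − 4·39.834° + 180° = 138.786°.
Rainbow angle = 180° − D_min = 41.214°.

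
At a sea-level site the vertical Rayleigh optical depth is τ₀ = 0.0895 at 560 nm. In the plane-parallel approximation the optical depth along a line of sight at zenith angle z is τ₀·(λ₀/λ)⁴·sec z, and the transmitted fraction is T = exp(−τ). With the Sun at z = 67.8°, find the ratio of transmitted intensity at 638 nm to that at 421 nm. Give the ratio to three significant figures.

Airmass: sec 67.8° = 2.6466.
τ(638 nm) = 0.0895 × (560/638)⁴ × 2.6466 = 0.0895 × 0.5936 × 2.6466 = 0.1406.
τ(421 nm) = 0.0895 × (560/421)⁴ × 2.6466 = 0.0895 × 3.1306 × 2.6466 = 0.7415.
T(638)/T(421) = exp(τ_B − τ_A) = exp(0.6009) = 1.8238.

1.82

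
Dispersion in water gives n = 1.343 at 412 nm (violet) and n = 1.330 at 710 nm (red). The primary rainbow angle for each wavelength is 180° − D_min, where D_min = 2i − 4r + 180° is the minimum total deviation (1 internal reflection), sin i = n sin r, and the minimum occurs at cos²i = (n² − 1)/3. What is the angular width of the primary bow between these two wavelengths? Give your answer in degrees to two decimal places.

1.87°

At 412 nm (n = 1.343): cos²i = 0.26788 → i = 58.830°, r = 39.577°, D_min = 139.354°, rainbow angle = 40.646°.
At 710 nm (n = 1.330): cos²i = 0.25630 → i = 59.585°, r = 40.422°, D_min = 137.484°, rainbow angle = 42.516°.
Angular width = |40.646° − 42.516°| = 1.871°.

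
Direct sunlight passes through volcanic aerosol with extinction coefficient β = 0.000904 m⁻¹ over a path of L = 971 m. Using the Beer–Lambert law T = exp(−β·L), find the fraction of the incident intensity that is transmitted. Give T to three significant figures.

τ = β·L = 0.000904 × 971 = 0.8778.
T = exp(−0.8778) = 0.4157.

0.416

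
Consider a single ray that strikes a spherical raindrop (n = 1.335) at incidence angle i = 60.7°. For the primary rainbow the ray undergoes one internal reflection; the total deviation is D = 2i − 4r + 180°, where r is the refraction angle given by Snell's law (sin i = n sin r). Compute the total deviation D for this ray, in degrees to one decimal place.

sin r = sin 60.7° / 1.335 = 0.8721/1.335 = 0.6532; r = 40.79°.
D = 2·60.7° − 4·40.79° + 180° = 121.40° − 163.14° + 180° = 138.26°.

138.3°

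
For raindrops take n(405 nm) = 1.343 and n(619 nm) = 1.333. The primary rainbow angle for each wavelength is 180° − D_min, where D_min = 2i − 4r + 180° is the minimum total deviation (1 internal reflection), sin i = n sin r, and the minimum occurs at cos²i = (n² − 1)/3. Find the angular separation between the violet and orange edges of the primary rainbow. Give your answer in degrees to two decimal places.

At 405 nm (n = 1.343): cos²i = 0.26788 → i = 58.830°, r = 39.577°, D_min = 139.354°, rainbow angle = 40.646°.
At 619 nm (n = 1.333): cos²i = 0.25896 → i = 59.410°, r = 40.225°, D_min = 137.922°, rainbow angle = 42.078°.
Angular width = |40.646° − 42.078°| = 1.432°.

1.43°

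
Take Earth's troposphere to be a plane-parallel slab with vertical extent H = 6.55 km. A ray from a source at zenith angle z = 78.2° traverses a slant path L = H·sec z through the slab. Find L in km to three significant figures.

32.0 km

sec z = 1/cos 78.2° = 4.8901.
L = 6.55 × 4.8901 = 32.030 km.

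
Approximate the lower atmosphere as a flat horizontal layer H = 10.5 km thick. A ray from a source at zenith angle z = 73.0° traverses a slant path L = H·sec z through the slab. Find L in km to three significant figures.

sec z = 1/cos 73.0° = 3.4203.
L = 10.5 × 3.4203 = 35.913 km.

35.9 km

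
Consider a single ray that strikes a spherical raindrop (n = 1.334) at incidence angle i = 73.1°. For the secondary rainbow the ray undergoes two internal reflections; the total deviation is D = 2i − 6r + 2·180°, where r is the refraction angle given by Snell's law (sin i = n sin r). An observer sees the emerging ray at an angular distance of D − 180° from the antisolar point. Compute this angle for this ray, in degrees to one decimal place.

sin r = sin 73.1° / 1.334 = 0.9568/1.334 = 0.7173; r = 45.83°.
D = 2·73.1° − 6·45.83° + 2·180° = 146.20° − 274.97° + 360° = 231.23°.
Angle from antisolar point = D − 180° = 51.23°.

51.2°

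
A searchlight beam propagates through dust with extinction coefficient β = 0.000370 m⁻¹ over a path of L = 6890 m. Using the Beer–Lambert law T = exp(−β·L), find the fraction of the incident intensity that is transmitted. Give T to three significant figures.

τ = β·L = 0.000370 × 6890 = 2.5493.
T = exp(−2.5493) = 0.0781.

0.0781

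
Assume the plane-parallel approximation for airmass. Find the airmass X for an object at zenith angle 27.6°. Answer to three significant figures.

1.13

X = sec z = 1/cos 27.6° = 1/0.8862 = 1.1284.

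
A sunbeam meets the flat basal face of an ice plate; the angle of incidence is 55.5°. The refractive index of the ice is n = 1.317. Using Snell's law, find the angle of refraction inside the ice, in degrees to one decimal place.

38.7°

Snell: sin θ_r = sin θ_i / n = sin 55.5° / 1.317 = 0.8241 / 1.317 = 0.6258.
θ_r = arcsin(0.6258) = 38.74°.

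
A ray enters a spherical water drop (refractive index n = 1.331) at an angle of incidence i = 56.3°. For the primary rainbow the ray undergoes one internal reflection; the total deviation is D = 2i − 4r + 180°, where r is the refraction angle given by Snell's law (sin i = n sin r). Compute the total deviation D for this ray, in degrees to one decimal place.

137.9°

sin r = sin 56.3° / 1.331 = 0.8320/1.331 = 0.6251; r = 38.69°.
D = 2·56.3° − 4·38.69° + 180° = 112.60° − 154.75° + 180° = 137.85°.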